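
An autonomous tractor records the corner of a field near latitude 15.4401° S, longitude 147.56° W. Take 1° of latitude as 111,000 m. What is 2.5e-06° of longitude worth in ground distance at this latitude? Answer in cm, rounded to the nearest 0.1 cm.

26.7 cm

One degree of longitude here spans 111000 × cos 15.4401° = 111000 × 0.9639 ≈ 106994 m; 2.5e-06° of that is 0.267485 m.
That is 0.267485 m = 26.748 cm.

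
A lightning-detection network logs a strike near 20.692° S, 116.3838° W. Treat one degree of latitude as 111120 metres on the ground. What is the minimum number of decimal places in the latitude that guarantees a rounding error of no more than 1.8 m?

One degree of latitude covers 111120 m.
With N decimal places the half-ulp bound is 0.5·10⁻ᴺ°, or 0.5·10⁻ᴺ × 111120 m on the ground.
Need 0.5 × 111120 × 10⁻ᴺ ≤ 1.8 → 10⁻ᴺ ≤ 3.240e-05, so N ≥ 4.49.
At 4 places the error can reach 5.56 m, but 5 places keeps it to 0.556 m.

5 decimal places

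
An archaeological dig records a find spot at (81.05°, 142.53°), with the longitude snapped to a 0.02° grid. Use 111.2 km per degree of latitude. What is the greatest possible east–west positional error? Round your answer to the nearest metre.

With a 0.02° grid the true value lies within half a step, ±0.02°/2 = ±0.01°, of the stored one.
At latitude 81.05° a degree of longitude spans 111200 m × cos 81.05° = 111200 × 0.1556 ≈ 17299.7 m.
Maximum E–W displacement: 0.01 × 17299.7 = 172.997 m.

173 metres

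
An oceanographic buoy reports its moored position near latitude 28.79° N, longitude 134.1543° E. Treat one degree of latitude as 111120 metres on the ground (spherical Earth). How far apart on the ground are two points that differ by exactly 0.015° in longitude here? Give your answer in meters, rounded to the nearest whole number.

1461 meters

At 28.79° a degree of longitude is 111120 × cos 28.79° ≈ 97384.5 m, so 0.015° corresponds to 1460.77 m.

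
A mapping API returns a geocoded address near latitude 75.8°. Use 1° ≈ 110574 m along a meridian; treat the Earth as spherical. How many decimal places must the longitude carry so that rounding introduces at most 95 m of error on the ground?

At 75.8° one degree of longitude covers 110574 × cos 75.8° ≈ 110574 × 0.2453 ≈ 27124.6 m.
N decimal places → at most half a unit in the last place, 0.5 × 10⁻ᴺ° = 27124.6/2 × 10⁻ᴺ m.
Need 0.5 × 27124.6 × 10⁻ᴺ ≤ 95 → 10⁻ᴺ ≤ 7.005e-03, so N ≥ 2.15.
N = 2 would give 136 m (too coarse); N = 3 gives 13.6 m ≤ 95 m.

3 decimal places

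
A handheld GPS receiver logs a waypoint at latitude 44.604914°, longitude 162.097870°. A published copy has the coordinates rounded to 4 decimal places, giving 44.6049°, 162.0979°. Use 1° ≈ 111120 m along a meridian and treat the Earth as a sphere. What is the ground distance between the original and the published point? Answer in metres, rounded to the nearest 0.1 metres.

The latitude changed by +0.000014° and the longitude by -0.000030°.
N–S: 0.000014° × 111120 m/° = 1.55568 m.
E–W at 44.6049°: -0.000030° × 111120 × cos 44.6049° = -0.000030 × 111120 × 0.7120 ≈ -2.37341 m.
Combined displacement = (1.55568² + 2.37341²)^½ ≈ 2.83782 m.

2.8 metres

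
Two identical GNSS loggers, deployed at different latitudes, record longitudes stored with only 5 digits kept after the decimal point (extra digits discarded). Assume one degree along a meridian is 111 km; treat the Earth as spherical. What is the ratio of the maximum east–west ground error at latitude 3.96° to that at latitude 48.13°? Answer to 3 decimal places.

Truncating at 5 decimal places can drop up to a full unit in the last place, so the longitude may be off by as much as 1e-05°.
Error at 3.96° = 1e-05° × 111000 × cos 3.96° ≈ 1.11 × 0.9976 = 1.1073 m.
Error at 48.13° = 1e-05° × 111000 × cos 48.13° ≈ 1.11 × 0.6674 = 0.74086 m.
Ratio: 1.1073 / 0.74086 = cos 3.96° / cos 48.13° ≈ 1.4947.

1.495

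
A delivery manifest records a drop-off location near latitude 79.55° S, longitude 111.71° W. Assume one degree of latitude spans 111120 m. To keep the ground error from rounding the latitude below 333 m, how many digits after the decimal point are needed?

One degree of latitude covers 111120 m.
N decimal places → at most half a unit in the last place, 0.5 × 10⁻ᴺ° = 111120/2 × 10⁻ᴺ m.
Setting 55560 × 10⁻ᴺ ≤ 333 gives 10ᴺ ≥ 166.8, i.e. N ≥ 2.22.
N = 2 would give 556 m (too coarse); N = 3 gives 55.6 m ≤ 333 m.

3 decimal places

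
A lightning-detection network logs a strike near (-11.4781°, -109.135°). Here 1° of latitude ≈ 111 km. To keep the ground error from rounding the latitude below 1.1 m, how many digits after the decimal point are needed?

5 decimal places

One degree of latitude covers 111000 m.
Rounding to N decimal places gives at most 0.5 × 10⁻ᴺ degrees of error, i.e. 0.5 × 10⁻ᴺ × 111000 m.
Need 0.5 × 111000 × 10⁻ᴺ ≤ 1.1 → 10⁻ᴺ ≤ 1.982e-05, so N ≥ 4.70.
N = 4 would give 5.55 m (too coarse); N = 5 gives 0.555 m ≤ 1.1 m.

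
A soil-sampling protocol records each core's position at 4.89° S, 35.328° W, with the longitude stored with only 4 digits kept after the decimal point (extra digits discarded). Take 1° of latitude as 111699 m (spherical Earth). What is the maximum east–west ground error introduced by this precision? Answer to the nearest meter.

11 meters

Truncating at 4 decimal places can drop up to a full unit in the last place, so the longitude may be off by as much as 0.0001°.
One degree of longitude at 4.89° is 111699 × cos 4.89° ≈ 111699 × 0.9964 = 111292 m.
East–west error: 0.0001° × 111292 m/° ≈ 11.1292 m.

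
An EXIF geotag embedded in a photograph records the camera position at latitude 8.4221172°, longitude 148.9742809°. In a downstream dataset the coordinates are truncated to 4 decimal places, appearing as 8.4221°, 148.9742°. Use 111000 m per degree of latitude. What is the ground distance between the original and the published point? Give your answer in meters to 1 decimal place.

Δlat = 8.4221172 − 8.4221 = +0.0000172°; Δlon = 148.9742809 − 148.9742 = +0.0000809°.
N–S: 0.0000172° × 111000 m/° = 1.9092 m.
East–west at this latitude: 0.0000809° × 111000 × cos 8.4221° ≈ 0.0000809 × 109803 = 8.88306 m.
Distance: √(1.9092² + 8.88306²) ≈ 9.08591 m.

9.1 meters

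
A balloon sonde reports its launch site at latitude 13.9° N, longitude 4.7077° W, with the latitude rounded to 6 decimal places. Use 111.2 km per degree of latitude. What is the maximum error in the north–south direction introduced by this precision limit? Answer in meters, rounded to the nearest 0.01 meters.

0.06 meters

Rounding to 6 decimal places leaves the latitude within ±5e-07° of the true value.
North–south distance: 5e-07° × 111200 m/° = 0.0556 m.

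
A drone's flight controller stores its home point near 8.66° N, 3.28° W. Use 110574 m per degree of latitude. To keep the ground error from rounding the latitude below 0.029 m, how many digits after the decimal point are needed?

One degree of latitude covers 110574 m.
With N decimal places the half-ulp bound is 0.5·10⁻ᴺ°, or 0.5·10⁻ᴺ × 110574 m on the ground.
Need 0.5 × 110574 × 10⁻ᴺ ≤ 0.029 → 10⁻ᴺ ≤ 5.245e-07, so N ≥ 6.28.
So 7 decimal places suffice (0.00553 m); 6 would allow up to 0.0553 m.

7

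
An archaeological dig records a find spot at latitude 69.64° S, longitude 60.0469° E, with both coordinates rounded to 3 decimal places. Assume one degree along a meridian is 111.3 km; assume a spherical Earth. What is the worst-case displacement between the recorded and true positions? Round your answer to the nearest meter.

59 meters

Rounding to 3 decimal places leaves each coordinate within ±0.0005° of the true value.
North–south component: 0.0005° × 111300 = 55.65 m.
Longitude error → 0.0005 × 111300 × cos 69.64° = 0.0005 × 111300 × 0.3479 ≈ 19.3616 m.
Combining orthogonally: (55.65² + 19.3616²)^½ ≈ 58.9219 m.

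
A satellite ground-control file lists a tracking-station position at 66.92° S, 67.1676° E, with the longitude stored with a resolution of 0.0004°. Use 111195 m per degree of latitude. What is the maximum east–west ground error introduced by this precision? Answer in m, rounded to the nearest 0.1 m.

With a 0.0004° grid the true value lies within half a step, ±0.0004°/2 = ±0.0002°, of the stored one.
Parallels shrink by cos φ, so at 66.92° a degree of longitude is 111195 × 0.3920 ≈ 43590.2 m.
Maximum E–W displacement: 0.0002 × 43590.2 = 8.71804 m.

8.7 m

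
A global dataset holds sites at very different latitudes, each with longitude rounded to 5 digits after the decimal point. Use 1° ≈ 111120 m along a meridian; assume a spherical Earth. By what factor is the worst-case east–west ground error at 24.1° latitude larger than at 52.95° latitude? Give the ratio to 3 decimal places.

Rounding to 5 decimal places leaves the longitude within ±5e-06° of the true value.
Error at 24.1° = 5e-06° × 111120 × cos 24.1° ≈ 0.5556 × 0.9128 = 0.50717 m.
At 52.95°: 5e-06° × 111120 × cos 52.95° = 5e-06 × 111120 × 0.6025 ≈ 0.33476 m.
Ratio: 0.50717 / 0.33476 = cos 24.1° / cos 52.95° ≈ 1.5150.

1.515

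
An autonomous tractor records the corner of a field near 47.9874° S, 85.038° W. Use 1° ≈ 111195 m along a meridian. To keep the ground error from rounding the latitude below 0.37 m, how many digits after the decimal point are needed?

One degree of latitude covers 111195 m.
With N decimal places the half-ulp bound is 0.5·10⁻ᴺ°, or 0.5·10⁻ᴺ × 111195 m on the ground.
Setting 55597.5 × 10⁻ᴺ ≤ 0.37 gives 10ᴺ ≥ 1.503e+05, i.e. N ≥ 5.18.
So 6 decimal places suffice (0.0556 m); 5 would allow up to 0.556 m.

6 decimal places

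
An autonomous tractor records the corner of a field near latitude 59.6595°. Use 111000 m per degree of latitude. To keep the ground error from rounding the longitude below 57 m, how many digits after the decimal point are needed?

At 59.6595° one degree of longitude covers 111000 × cos 59.6595° ≈ 111000 × 0.5051 ≈ 56070.3 m.
N decimal places → at most half a unit in the last place, 0.5 × 10⁻ᴺ° = 56070.3/2 × 10⁻ᴺ m.
Need 0.5 × 56070.3 × 10⁻ᴺ ≤ 57 → 10⁻ᴺ ≤ 2.033e-03, so N ≥ 2.69.
So 3 decimal places suffice (28 m); 2 would allow up to 280 m.

3 decimal places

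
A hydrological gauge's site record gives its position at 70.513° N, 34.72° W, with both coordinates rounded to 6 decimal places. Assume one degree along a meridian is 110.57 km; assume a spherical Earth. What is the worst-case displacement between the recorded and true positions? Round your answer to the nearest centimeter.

6 centimeters

Rounding to 6 decimal places leaves each coordinate within ±5e-07° of the true value.
Latitude error → 5e-07 × 110570 = 0.055285 m along the meridian.
East–west component at 70.513°: 5e-07° × 110570 × cos 70.513° ≈ 5e-07 × 36885.4 ≈ 0.0184427 m.
The two errors are perpendicular, so the maximum displacement is √(0.055285² + 0.0184427²) ≈ 0.05828 m.
That is 0.05828 m = 5.828 cm.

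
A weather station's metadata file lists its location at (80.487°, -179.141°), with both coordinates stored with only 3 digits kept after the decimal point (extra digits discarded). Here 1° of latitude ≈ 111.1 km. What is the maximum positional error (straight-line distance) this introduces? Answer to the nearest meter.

113 meters

Truncating at 3 decimal places can drop up to a full unit in the last place, so each coordinate may be off by as much as 0.001°.
Latitude error → 0.001 × 111100 = 111.1 m along the meridian.
E–W at 80.487°: 0.001° × 111100 × cos 80.487° = 0.001 × 111100 × 0.1653 ≈ 18.3617 m.
Combining orthogonally: (111.1² + 18.3617²)^½ ≈ 112.607 m.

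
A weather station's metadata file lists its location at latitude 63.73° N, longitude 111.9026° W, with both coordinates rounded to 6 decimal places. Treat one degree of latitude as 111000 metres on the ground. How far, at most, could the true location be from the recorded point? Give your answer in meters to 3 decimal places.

0.061 meters

Rounding to 6 decimal places leaves each coordinate within ±5e-07° of the true value.
N–S: 5e-07° × 111000 m/° = 0.0555 m.
East–west component at 63.73°: 5e-07° × 111000 × cos 63.73° ≈ 5e-07 × 49128.8 ≈ 0.0245644 m.
Combining orthogonally: (0.0555² + 0.0245644²)^½ ≈ 0.0606932 m.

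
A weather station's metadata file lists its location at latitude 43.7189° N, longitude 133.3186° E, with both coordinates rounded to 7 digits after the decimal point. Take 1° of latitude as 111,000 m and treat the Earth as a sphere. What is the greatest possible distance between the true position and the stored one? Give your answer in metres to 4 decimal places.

0.0068 metres

Rounding to 7 decimal places leaves each coordinate within ±5e-08° of the true value.
North–south component: 5e-08° × 111000 = 0.00555 m.
Longitude error → 5e-08 × 111000 × cos 43.7189° = 5e-08 × 111000 × 0.7227 ≈ 0.0040112 m.
The two errors are perpendicular, so the maximum displacement is √(0.00555² + 0.0040112²) ≈ 0.00684779 m.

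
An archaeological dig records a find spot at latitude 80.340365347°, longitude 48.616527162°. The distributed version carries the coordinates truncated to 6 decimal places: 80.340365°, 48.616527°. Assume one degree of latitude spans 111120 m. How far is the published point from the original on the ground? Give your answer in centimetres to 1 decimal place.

Δlat = 80.340365347 − 80.340365 = +0.000000347°; Δlon = 48.616527162 − 48.616527 = +0.000000162°.
N–S: 0.000000347° × 111120 m/° = 0.0385586 m.
East–west at this latitude: 0.000000162° × 111120 × cos 80.3404° ≈ 0.000000162 × 18645.4 = 0.00302055 m.
Combined displacement = (0.0385586² + 0.00302055²)^½ ≈ 0.0386768 m.
That is 0.0386768 m = 3.8677 cm.

3.9 centimetres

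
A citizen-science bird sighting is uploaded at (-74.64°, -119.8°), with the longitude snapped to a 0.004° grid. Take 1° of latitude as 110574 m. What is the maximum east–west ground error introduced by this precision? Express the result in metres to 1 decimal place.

58.6 metres

With a 0.004° grid the true value lies within half a step, ±0.004°/2 = ±0.002°, of the stored one.
Parallels shrink by cos φ, so at 74.64° a degree of longitude is 110574 × 0.2649 ≈ 29289.2 m.
Maximum E–W displacement: 0.002 × 29289.2 = 58.5783 m.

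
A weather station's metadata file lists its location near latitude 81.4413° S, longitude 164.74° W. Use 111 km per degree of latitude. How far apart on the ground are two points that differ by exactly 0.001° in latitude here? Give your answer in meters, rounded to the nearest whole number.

111 meters

Along a meridian 0.001° is 0.001 × 111000 = 111 m.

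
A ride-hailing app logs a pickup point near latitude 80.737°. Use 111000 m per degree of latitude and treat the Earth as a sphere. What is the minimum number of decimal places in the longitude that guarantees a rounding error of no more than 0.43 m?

5

At 80.737° one degree of longitude covers 111000 × cos 80.737° ≈ 111000 × 0.1610 ≈ 17867.3 m.
Rounding to N decimal places gives at most 0.5 × 10⁻ᴺ degrees of error, i.e. 0.5 × 10⁻ᴺ × 17867.3 m.
Setting 8933.64 × 10⁻ᴺ ≤ 0.43 gives 10ᴺ ≥ 2.078e+04, i.e. N ≥ 4.32.
At 4 places the error can reach 0.893 m, but 5 places keeps it to 0.0893 m.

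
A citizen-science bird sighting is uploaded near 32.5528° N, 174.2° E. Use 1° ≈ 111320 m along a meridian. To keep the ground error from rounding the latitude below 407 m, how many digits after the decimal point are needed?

3 decimal places

One degree of latitude covers 111320 m.
N decimal places → at most half a unit in the last place, 0.5 × 10⁻ᴺ° = 111320/2 × 10⁻ᴺ m.
Need 0.5 × 111320 × 10⁻ᴺ ≤ 407 → 10⁻ᴺ ≤ 7.312e-03, so N ≥ 2.14.
So 3 decimal places suffice (55.7 m); 2 would allow up to 557 m.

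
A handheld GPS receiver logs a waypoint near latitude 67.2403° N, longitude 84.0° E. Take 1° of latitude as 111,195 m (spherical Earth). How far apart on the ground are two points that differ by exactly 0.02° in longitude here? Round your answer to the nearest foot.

At 67.2403° a degree of longitude is 111195 × cos 67.2403° ≈ 43017.7 m, so 0.02° corresponds to 860.354 m.
Converting: 860.354 m × 3.2808 ft/m ≈ 2822.7 ft.

2823 feet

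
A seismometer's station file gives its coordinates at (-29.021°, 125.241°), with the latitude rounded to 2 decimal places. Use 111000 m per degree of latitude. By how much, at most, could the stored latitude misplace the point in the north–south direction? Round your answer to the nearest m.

Rounding to 2 decimal places leaves the latitude within ±0.005° of the true value.
North–south distance: 0.005° × 111000 m/° = 555 m.

555 m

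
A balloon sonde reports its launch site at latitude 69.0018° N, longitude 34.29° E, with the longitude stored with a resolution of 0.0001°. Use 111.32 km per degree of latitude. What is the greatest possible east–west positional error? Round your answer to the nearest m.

2 m

With a 0.0001° grid the true value lies within half a step, ±0.0001°/2 = ±5e-05°, of the stored one.
One degree of longitude at 69.0018° is 111320 × cos 69.0018° ≈ 111320 × 0.3583 = 39890.3 m.
So at most 5e-05° × 39890.3 ≈ 1.99451 m east–west.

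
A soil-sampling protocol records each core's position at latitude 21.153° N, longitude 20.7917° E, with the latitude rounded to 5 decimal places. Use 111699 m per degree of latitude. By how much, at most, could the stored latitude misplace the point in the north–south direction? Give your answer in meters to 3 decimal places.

Rounding to 5 decimal places leaves the latitude within ±5e-06° of the true value.
So the N–S error is at most 5e-06 × 111699 = 0.558495 m.

0.558 meters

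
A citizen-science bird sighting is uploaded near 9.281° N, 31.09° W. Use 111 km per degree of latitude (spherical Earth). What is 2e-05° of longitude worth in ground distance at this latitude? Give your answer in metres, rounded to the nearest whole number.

2 metres

At 9.281° a degree of longitude is 111000 × cos 9.281° ≈ 109547 m, so 2e-05° corresponds to 2.19094 m.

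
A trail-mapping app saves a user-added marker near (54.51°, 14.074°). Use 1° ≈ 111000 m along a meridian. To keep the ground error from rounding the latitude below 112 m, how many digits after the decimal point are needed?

3 decimal places

One degree of latitude covers 111000 m.
Rounding to N decimal places gives at most 0.5 × 10⁻ᴺ degrees of error, i.e. 0.5 × 10⁻ᴺ × 111000 m.
Setting 55500 × 10⁻ᴺ ≤ 112 gives 10ᴺ ≥ 495.5, i.e. N ≥ 2.70.
So 3 decimal places suffice (55.5 m); 2 would allow up to 555 m.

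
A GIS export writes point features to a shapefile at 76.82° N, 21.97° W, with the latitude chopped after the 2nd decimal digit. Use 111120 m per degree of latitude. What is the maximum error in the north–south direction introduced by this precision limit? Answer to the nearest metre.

1111 metres

Truncating at 2 decimal places can drop up to a full unit in the last place, so the latitude may be off by as much as 0.01°.
So the N–S error is at most 0.01 × 111120 = 1111.2 m.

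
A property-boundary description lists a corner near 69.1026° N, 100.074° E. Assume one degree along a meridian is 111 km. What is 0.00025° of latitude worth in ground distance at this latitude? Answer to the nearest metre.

Along a meridian 0.00025° is 0.00025 × 111000 = 27.75 m.

28 metres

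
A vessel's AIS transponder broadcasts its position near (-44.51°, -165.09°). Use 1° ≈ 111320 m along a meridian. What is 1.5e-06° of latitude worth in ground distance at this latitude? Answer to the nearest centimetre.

17 centimetres

1.5e-06° × 111320 m/° = 0.16698 m.
That is 0.16698 m = 16.698 cm.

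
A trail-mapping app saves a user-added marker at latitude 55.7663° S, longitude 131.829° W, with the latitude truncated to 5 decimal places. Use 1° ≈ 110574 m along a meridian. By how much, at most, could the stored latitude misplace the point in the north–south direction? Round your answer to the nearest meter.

1 meters

Truncating at 5 decimal places can drop up to a full unit in the last place, so the latitude may be off by as much as 1e-05°.
So the N–S error is at most 1e-05 × 110574 = 1.10574 m.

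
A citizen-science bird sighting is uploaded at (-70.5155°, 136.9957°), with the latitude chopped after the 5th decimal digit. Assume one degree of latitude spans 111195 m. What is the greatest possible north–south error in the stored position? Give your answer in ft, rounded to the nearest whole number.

4 ft

Truncating at 5 decimal places can drop up to a full unit in the last place, so the latitude may be off by as much as 1e-05°.
So the N–S error is at most 1e-05 × 111195 = 1.11195 m.
Converting: 1.11195 m × 3.2808 ft/m ≈ 3.6481 ft.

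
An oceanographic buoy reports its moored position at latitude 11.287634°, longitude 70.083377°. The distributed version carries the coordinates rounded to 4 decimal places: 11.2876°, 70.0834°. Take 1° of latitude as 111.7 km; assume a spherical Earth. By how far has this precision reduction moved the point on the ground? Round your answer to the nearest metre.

5 metres

The latitude changed by +0.000034° and the longitude by -0.000023°.
North–south shift: 0.000034 × 111700 = 3.7978 m.
East–west at this latitude: -0.000023° × 111700 × cos 11.2876° ≈ -0.000023 × 109539 = -2.51941 m.
Combined displacement = (3.7978² + 2.51941²)^½ ≈ 4.55749 m.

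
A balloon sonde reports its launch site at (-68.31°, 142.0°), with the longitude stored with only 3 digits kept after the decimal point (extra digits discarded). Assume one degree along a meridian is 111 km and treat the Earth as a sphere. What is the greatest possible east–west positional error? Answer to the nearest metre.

41 metres

Truncating at 3 decimal places can drop up to a full unit in the last place, so the longitude may be off by as much as 0.001°.
At latitude 68.31° a degree of longitude spans 111000 m × cos 68.31° = 111000 × 0.3696 ≈ 41023.9 m.
Maximum E–W displacement: 0.001 × 41023.9 = 41.0239 m.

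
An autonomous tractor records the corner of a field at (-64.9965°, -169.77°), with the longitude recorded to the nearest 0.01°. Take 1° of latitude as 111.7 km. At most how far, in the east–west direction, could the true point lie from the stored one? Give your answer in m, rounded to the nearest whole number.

236 m

Rounding to 2 decimal places leaves the longitude within ±0.005° of the true value.
At latitude 64.9965° a degree of longitude spans 111700 m × cos 64.9965° = 111700 × 0.4227 ≈ 47212.6 m.
Maximum E–W displacement: 0.005 × 47212.6 = 236.063 m.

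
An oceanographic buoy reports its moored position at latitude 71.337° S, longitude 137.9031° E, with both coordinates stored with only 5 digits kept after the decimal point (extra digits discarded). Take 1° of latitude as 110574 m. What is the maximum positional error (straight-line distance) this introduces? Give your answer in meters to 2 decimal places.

1.16 meters

Truncating at 5 decimal places can drop up to a full unit in the last place, so each coordinate may be off by as much as 1e-05°.
Latitude error → 1e-05 × 110574 = 1.10574 m along the meridian.
E–W at 71.337°: 1e-05° × 110574 × cos 71.337° = 1e-05 × 110574 × 0.3200 ≈ 0.353838 m.
Worst case both components are at the extreme and orthogonal: √(1.10574² + 0.353838²) ≈ 1.16097 m.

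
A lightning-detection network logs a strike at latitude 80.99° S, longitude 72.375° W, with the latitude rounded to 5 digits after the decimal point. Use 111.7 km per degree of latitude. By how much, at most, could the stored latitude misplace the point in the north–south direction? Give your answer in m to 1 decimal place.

0.6 m

Rounding to 5 decimal places leaves the latitude within ±5e-06° of the true value.
North–south distance: 5e-06° × 111700 m/° = 0.5585 m.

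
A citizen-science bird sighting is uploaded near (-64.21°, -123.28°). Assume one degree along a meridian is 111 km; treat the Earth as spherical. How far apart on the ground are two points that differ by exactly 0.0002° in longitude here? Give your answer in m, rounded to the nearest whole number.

10 m

At 64.21° a degree of longitude is 111000 × cos 64.21° ≈ 48293.2 m, so 0.0002° corresponds to 9.65864 m.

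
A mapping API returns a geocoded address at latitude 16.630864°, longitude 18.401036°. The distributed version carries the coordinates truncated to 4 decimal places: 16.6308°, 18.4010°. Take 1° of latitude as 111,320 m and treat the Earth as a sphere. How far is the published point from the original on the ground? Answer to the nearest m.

Δlat = 16.630864 − 16.6308 = +0.000064°; Δlon = 18.401036 − 18.4010 = +0.000036°.
N–S: 0.000064° × 111320 m/° = 7.12448 m.
E–W at 16.6308°: 0.000036° × 111320 × cos 16.6308° = 0.000036 × 111320 × 0.9582 ≈ 3.83988 m.
Distance: √(7.12448² + 3.83988²) ≈ 8.09339 m.

8 m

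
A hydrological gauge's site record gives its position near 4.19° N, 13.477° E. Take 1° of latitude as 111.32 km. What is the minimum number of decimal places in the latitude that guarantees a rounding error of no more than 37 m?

4

One degree of latitude covers 111320 m.
N decimal places → at most half a unit in the last place, 0.5 × 10⁻ᴺ° = 111320/2 × 10⁻ᴺ m.
Need 0.5 × 111320 × 10⁻ᴺ ≤ 37 → 10⁻ᴺ ≤ 6.648e-04, so N ≥ 3.18.
N = 3 would give 55.7 m (too coarse); N = 4 gives 5.57 m ≤ 37 m.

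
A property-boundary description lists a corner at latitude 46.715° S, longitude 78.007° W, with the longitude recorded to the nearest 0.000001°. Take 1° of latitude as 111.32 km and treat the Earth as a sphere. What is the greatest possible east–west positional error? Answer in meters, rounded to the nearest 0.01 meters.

0.04 meters

Rounding to 6 decimal places leaves the longitude within ±5e-07° of the true value.
Parallels shrink by cos φ, so at 46.715° a degree of longitude is 111320 × 0.6856 ≈ 76324.1 m.
Maximum E–W displacement: 5e-07 × 76324.1 = 0.038162 m.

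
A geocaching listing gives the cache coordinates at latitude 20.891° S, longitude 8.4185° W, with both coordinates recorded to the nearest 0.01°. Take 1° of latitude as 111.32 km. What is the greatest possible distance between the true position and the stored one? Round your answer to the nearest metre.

Rounding to 2 decimal places leaves each coordinate within ±0.005° of the true value.
North–south component: 0.005° × 111320 = 556.6 m.
E–W at 20.891°: 0.005° × 111320 × cos 20.891° = 0.005 × 111320 × 0.9343 ≈ 520.009 m.
Worst case both components are at the extreme and orthogonal: √(556.6² + 520.009²) ≈ 761.717 m.

762 metres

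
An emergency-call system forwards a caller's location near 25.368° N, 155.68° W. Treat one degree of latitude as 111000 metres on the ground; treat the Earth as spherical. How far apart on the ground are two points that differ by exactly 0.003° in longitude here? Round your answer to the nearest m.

301 m

At 25.368° a degree of longitude is 111000 × cos 25.368° ≈ 100297 m, so 0.003° corresponds to 300.89 m.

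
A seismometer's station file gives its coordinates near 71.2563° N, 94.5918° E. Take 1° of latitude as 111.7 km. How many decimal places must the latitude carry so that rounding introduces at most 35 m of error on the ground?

4 decimal places

One degree of latitude covers 111700 m.
With N decimal places the half-ulp bound is 0.5·10⁻ᴺ°, or 0.5·10⁻ᴺ × 111700 m on the ground.
Setting 55850 × 10⁻ᴺ ≤ 35 gives 10ᴺ ≥ 1596, i.e. N ≥ 3.20.
N = 3 would give 55.9 m (too coarse); N = 4 gives 5.58 m ≤ 35 m.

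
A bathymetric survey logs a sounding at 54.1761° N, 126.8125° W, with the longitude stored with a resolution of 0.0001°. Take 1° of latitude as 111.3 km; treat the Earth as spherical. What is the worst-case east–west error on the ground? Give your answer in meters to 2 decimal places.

3.26 meters

With a 0.0001° grid the true value lies within half a step, ±0.0001°/2 = ±5e-05°, of the stored one.
At latitude 54.1761° a degree of longitude spans 111300 m × cos 54.1761° = 111300 × 0.5853 ≈ 65143.4 m.
Maximum E–W displacement: 5e-05 × 65143.4 = 3.25717 m.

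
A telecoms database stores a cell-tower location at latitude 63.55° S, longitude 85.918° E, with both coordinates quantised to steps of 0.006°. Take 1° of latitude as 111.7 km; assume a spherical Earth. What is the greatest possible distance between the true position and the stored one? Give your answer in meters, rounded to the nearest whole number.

With a 0.006° grid the true value lies within half a step, ±0.006°/2 = ±0.003°, of the stored one.
Latitude error → 0.003 × 111700 = 335.1 m along the meridian.
East–west component at 63.55°: 0.003° × 111700 × cos 63.55° ≈ 0.003 × 49753 ≈ 149.259 m.
Worst case both components are at the extreme and orthogonal: √(335.1² + 149.259²) ≈ 366.838 m.

367 meters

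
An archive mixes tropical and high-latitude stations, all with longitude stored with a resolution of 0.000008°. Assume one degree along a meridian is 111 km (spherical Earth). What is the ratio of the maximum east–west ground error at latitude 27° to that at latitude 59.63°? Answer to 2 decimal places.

1.76

With a 0.000008° grid the true value lies within half a step, ±0.000008°/2 = ±4e-06°, of the stored one.
At 27°: 4e-06° × 111000 × cos 27° = 4e-06 × 111000 × 0.8910 ≈ 0.39561 m.
Error at 59.63° = 4e-06° × 111000 × cos 59.63° ≈ 0.444 × 0.5056 = 0.22448 m.
Ratio: 0.39561 / 0.22448 = cos 27° / cos 59.63° ≈ 1.7623.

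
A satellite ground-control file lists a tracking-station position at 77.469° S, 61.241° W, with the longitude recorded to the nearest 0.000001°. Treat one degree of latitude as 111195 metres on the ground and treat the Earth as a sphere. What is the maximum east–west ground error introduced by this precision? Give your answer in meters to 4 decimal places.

0.0121 meters

Rounding to 6 decimal places leaves the longitude within ±5e-07° of the true value.
Parallels shrink by cos φ, so at 77.469° a degree of longitude is 111195 × 0.2170 ≈ 24125.7 m.
So at most 5e-07° × 24125.7 ≈ 0.0120629 m east–west.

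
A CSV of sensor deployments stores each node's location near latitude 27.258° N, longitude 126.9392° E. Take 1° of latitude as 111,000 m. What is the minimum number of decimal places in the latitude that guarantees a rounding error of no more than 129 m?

3

One degree of latitude covers 111000 m.
Rounding to N decimal places gives at most 0.5 × 10⁻ᴺ degrees of error, i.e. 0.5 × 10⁻ᴺ × 111000 m.
Setting 55500 × 10⁻ᴺ ≤ 129 gives 10ᴺ ≥ 430.2, i.e. N ≥ 2.63.
At 2 places the error can reach 555 m, but 3 places keeps it to 55.5 m.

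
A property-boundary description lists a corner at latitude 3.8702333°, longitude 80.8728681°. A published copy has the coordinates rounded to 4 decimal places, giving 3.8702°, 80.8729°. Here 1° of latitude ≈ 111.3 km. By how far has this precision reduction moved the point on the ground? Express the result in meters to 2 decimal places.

5.13 meters

The latitude changed by +0.0000333° and the longitude by -0.0000319°.
North–south shift: 0.0000333 × 111300 = 3.70629 m.
E–W at 3.8702°: -0.0000319° × 111300 × cos 3.8702° = -0.0000319 × 111300 × 0.9977 ≈ -3.54237 m.
Combined displacement = (3.70629² + 3.54237²)^½ ≈ 5.12689 m.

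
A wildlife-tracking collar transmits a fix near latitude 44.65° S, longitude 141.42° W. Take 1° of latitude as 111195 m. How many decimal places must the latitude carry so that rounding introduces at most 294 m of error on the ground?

3 decimal places

One degree of latitude covers 111195 m.
Rounding to N decimal places gives at most 0.5 × 10⁻ᴺ degrees of error, i.e. 0.5 × 10⁻ᴺ × 111195 m.
Need 0.5 × 111195 × 10⁻ᴺ ≤ 294 → 10⁻ᴺ ≤ 5.288e-03, so N ≥ 2.28.
N = 2 would give 556 m (too coarse); N = 3 gives 55.6 m ≤ 294 m.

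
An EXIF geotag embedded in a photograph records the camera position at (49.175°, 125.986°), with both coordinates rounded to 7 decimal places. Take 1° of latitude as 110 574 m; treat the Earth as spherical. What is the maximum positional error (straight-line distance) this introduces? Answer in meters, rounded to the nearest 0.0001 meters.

Rounding to 7 decimal places leaves each coordinate within ±5e-08° of the true value.
N–S: 5e-08° × 110574 m/° = 0.0055287 m.
East–west component at 49.175°: 5e-08° × 110574 × cos 49.175° ≈ 5e-08 × 72287.8 ≈ 0.00361439 m.
Combining orthogonally: (0.0055287² + 0.00361439²)^½ ≈ 0.00660533 m.

0.0066 meters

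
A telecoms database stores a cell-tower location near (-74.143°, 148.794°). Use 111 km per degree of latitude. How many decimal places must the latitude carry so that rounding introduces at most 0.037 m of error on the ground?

One degree of latitude covers 111000 m.
Rounding to N decimal places gives at most 0.5 × 10⁻ᴺ degrees of error, i.e. 0.5 × 10⁻ᴺ × 111000 m.
Setting 55500 × 10⁻ᴺ ≤ 0.037 gives 10ᴺ ≥ 1.5e+06, i.e. N ≥ 6.18.
So 7 decimal places suffice (0.00555 m); 6 would allow up to 0.0555 m.

7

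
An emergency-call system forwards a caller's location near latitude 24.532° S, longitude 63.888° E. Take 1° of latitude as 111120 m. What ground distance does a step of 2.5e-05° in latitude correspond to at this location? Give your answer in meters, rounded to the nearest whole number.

3 meters

Along a meridian 2.5e-05° is 2.5e-05 × 111120 = 2.778 m.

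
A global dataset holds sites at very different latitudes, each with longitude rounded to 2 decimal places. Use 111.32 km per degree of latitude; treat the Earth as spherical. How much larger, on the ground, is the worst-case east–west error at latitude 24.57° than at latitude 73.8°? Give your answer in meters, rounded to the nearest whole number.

351 meters

Rounding to 2 decimal places leaves the longitude within ±0.005° of the true value.
Error at 24.57° = 0.005° × 111320 × cos 24.57° ≈ 556.6 × 0.9095 = 506.2 m.
At 73.8°: 0.005° × 111320 × cos 73.8° = 0.005 × 111320 × 0.2790 ≈ 155.29 m.
Difference: 506.2 − 155.29 = 350.92 m.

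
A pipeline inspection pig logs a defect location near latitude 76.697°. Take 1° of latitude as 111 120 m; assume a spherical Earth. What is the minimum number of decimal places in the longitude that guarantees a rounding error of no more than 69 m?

At 76.697° one degree of longitude covers 111120 × cos 76.697° ≈ 111120 × 0.2301 ≈ 25568.8 m.
N decimal places → at most half a unit in the last place, 0.5 × 10⁻ᴺ° = 25568.8/2 × 10⁻ᴺ m.
Setting 12784.4 × 10⁻ᴺ ≤ 69 gives 10ᴺ ≥ 185.3, i.e. N ≥ 2.27.
So 3 decimal places suffice (12.8 m); 2 would allow up to 128 m.

3 decimal places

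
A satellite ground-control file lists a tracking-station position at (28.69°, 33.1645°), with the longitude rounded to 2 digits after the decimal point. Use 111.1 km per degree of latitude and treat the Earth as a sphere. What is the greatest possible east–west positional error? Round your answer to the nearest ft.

1599 ft

Rounding to 2 decimal places leaves the longitude within ±0.005° of the true value.
Parallels shrink by cos φ, so at 28.69° a degree of longitude is 111100 × 0.8772 ≈ 97460.2 m.
So at most 0.005° × 97460.2 ≈ 487.301 m east–west.
In feet: 487.301 m ÷ 0.3048 ≈ 1598.8 ft.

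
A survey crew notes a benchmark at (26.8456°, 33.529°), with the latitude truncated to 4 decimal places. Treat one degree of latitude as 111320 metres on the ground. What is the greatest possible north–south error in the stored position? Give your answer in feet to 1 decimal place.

36.5 feet

Truncating at 4 decimal places can drop up to a full unit in the last place, so the latitude may be off by as much as 0.0001°.
So the N–S error is at most 0.0001 × 111320 = 11.132 m.
In feet: 11.132 m ÷ 0.3048 ≈ 36.522 ft.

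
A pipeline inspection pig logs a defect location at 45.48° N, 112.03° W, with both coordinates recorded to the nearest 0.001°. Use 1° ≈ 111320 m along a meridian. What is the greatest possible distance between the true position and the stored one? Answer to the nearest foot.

223 feet

Rounding to 3 decimal places leaves each coordinate within ±0.0005° of the true value.
Latitude error → 0.0005 × 111320 = 55.66 m along the meridian.
E–W at 45.48°: 0.0005° × 111320 × cos 45.48° = 0.0005 × 111320 × 0.7012 ≈ 39.0265 m.
Worst case both components are at the extreme and orthogonal: √(55.66² + 39.0265²) ≈ 67.9787 m.
In feet: 67.9787 m ÷ 0.3048 ≈ 223.03 ft.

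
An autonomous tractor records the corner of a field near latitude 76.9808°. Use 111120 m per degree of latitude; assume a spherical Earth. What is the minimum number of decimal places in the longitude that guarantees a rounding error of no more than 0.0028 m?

At 76.9808° one degree of longitude covers 111120 × cos 76.9808° ≈ 111120 × 0.2253 ≈ 25032.8 m.
N decimal places → at most half a unit in the last place, 0.5 × 10⁻ᴺ° = 25032.8/2 × 10⁻ᴺ m.
Setting 12516.4 × 10⁻ᴺ ≤ 0.0028 gives 10ᴺ ≥ 4.47e+06, i.e. N ≥ 6.65.
So 7 decimal places suffice (0.00125 m); 6 would allow up to 0.0125 m.

7 decimal places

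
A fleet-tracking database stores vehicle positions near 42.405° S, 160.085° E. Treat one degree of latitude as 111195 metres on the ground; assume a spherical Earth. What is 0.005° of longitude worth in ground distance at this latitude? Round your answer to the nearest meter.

At 42.405° a degree of longitude is 111195 × cos 42.405° ≈ 82106 m, so 0.005° corresponds to 410.53 m.

411 meters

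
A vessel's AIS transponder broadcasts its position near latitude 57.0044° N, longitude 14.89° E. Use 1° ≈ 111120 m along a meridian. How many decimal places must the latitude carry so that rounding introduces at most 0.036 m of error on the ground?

7 decimal places

One degree of latitude covers 111120 m.
With N decimal places the half-ulp bound is 0.5·10⁻ᴺ°, or 0.5·10⁻ᴺ × 111120 m on the ground.
Need 0.5 × 111120 × 10⁻ᴺ ≤ 0.036 → 10⁻ᴺ ≤ 6.479e-07, so N ≥ 6.19.
N = 6 would give 0.0556 m (too coarse); N = 7 gives 0.00556 m ≤ 0.036 m.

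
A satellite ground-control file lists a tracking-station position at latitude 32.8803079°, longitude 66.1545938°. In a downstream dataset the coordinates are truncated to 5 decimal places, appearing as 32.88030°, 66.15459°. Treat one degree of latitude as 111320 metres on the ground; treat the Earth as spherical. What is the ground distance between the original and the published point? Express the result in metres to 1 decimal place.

0.9 metres

The latitude changed by +0.0000079° and the longitude by +0.0000038°.
North–south shift: 0.0000079 × 111320 = 0.879428 m.
East–west at this latitude: 0.0000038° × 111320 × cos 32.8803° ≈ 0.0000038 × 93487.3 = 0.355252 m.
Hypotenuse of the two orthogonal shifts: √(0.879428² + 0.355252²) = 0.948471 m.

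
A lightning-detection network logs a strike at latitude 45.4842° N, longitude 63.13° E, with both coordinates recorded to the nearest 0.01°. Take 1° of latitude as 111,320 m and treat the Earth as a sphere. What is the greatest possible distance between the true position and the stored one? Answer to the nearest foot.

2230 feet

Rounding to 2 decimal places leaves each coordinate within ±0.005° of the true value.
N–S: 0.005° × 111320 m/° = 556.6 m.
East–west component at 45.4842°: 0.005° × 111320 × cos 45.4842° ≈ 0.005 × 78047.1 ≈ 390.236 m.
Worst case both components are at the extreme and orthogonal: √(556.6² + 390.236²) ≈ 679.77 m.
In feet: 679.77 m ÷ 0.3048 ≈ 2230.2 ft.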